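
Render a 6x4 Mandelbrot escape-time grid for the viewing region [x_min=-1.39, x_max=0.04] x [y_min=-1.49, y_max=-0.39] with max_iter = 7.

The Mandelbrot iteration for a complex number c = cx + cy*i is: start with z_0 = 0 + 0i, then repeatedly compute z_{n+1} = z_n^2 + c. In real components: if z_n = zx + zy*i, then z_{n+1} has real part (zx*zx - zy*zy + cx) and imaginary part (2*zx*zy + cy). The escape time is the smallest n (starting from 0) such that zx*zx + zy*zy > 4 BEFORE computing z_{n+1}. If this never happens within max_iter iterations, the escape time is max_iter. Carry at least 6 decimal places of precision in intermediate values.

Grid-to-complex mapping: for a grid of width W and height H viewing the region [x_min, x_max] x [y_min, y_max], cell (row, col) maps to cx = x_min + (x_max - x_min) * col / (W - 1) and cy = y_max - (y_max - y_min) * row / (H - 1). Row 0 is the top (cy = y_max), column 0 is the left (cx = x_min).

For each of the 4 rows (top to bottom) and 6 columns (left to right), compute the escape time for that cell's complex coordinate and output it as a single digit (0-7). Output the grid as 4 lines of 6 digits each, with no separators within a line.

Answer: 577777
334677
233354
122222

Derivation:
(row=0, col=0): c = -1.3900 + -0.3900i → escape time 5
(row=0, col=1): c = -1.1040 + -0.3900i → escape time 7
(row=0, col=2): c = -0.8180 + -0.3900i → escape time 7
(row=0, col=3): c = -0.5320 + -0.3900i → escape time 7
(row=0, col=4): c = -0.2460 + -0.3900i → escape time 7
(row=0, col=5): c = 0.0400 + -0.3900i → escape time 7
(row=1, col=0): c = -1.3900 + -0.7567i → escape time 3
(row=1, col=1): c = -1.1040 + -0.7567i → escape time 3
(row=1, col=2): c = -0.8180 + -0.7567i → escape time 4
(row=1, col=3): c = -0.5320 + -0.7567i → escape time 6
(row=1, col=4): c = -0.2460 + -0.7567i → escape time 7
(row=1, col=5): c = 0.0400 + -0.7567i → escape time 7
(row=2, col=0): c = -1.3900 + -1.1233i → escape time 2
(row=2, col=1): c = -1.1040 + -1.1233i → escape time 3
(row=2, col=2): c = -0.8180 + -1.1233i → escape time 3
(row=2, col=3): c = -0.5320 + -1.1233i → escape time 3
(row=2, col=4): c = -0.2460 + -1.1233i → escape time 5
(row=2, col=5): c = 0.0400 + -1.1233i → escape time 4
(row=3, col=0): c = -1.3900 + -1.4900i → escape time 1
(row=3, col=1): c = -1.1040 + -1.4900i → escape time 2
(row=3, col=2): c = -0.8180 + -1.4900i → escape time 2
(row=3, col=3): c = -0.5320 + -1.4900i → escape time 2
(row=3, col=4): c = -0.2460 + -1.4900i → escape time 2
(row=3, col=5): c = 0.0400 + -1.4900i → escape time 2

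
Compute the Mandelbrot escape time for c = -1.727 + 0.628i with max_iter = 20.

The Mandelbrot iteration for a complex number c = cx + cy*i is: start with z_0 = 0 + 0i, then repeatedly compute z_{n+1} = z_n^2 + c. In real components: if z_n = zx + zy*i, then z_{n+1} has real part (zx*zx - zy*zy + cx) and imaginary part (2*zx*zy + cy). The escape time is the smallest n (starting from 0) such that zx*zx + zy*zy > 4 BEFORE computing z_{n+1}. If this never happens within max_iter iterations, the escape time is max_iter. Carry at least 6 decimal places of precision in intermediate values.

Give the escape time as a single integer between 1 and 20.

Answer: 3

Derivation:
z_0 = 0 + 0i, c = -1.7270 + 0.6280i
Iter 1: z = -1.7270 + 0.6280i, |z|^2 = 3.3769
Iter 2: z = 0.8611 + -1.5411i, |z|^2 = 3.1166
Iter 3: z = -3.3605 + -2.0262i, |z|^2 = 15.3983
Escaped at iteration 3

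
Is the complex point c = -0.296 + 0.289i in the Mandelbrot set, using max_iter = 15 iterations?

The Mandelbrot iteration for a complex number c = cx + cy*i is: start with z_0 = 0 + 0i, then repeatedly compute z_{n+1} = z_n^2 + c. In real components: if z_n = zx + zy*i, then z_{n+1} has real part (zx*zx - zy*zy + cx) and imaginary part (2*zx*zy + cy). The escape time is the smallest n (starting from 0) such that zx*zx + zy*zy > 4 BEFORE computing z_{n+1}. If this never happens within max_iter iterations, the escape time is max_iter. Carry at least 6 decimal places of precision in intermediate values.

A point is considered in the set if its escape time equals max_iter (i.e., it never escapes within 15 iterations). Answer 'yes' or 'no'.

Answer: yes

Derivation:
z_0 = 0 + 0i, c = -0.2960 + 0.2890i
Iter 1: z = -0.2960 + 0.2890i, |z|^2 = 0.1711
Iter 2: z = -0.2919 + 0.1179i, |z|^2 = 0.0991
Iter 3: z = -0.2247 + 0.2202i, |z|^2 = 0.0990
Iter 4: z = -0.2940 + 0.1901i, |z|^2 = 0.1225
Iter 5: z = -0.2457 + 0.1773i, |z|^2 = 0.0918
Iter 6: z = -0.2671 + 0.2019i, |z|^2 = 0.1121
Iter 7: z = -0.2654 + 0.1812i, |z|^2 = 0.1033
Iter 8: z = -0.2584 + 0.1928i, |z|^2 = 0.1039
Iter 9: z = -0.2664 + 0.1894i, |z|^2 = 0.1068
Iter 10: z = -0.2609 + 0.1881i, |z|^2 = 0.1034
Iter 11: z = -0.2633 + 0.1909i, |z|^2 = 0.1058
Iter 12: z = -0.2631 + 0.1885i, |z|^2 = 0.1047
Iter 13: z = -0.2623 + 0.1898i, |z|^2 = 0.1048
Iter 14: z = -0.2632 + 0.1894i, |z|^2 = 0.1052
Did not escape in 15 iterations → in set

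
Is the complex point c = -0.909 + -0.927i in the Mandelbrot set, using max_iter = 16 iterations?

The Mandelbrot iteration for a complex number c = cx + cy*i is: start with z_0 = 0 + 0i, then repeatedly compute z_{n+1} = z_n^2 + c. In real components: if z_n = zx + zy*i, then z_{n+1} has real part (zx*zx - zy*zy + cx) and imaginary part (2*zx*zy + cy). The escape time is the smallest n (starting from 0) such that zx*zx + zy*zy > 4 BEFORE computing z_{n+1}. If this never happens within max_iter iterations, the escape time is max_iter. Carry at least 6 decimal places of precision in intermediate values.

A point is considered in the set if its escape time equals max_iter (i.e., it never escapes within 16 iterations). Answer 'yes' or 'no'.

Answer: no

Derivation:
z_0 = 0 + 0i, c = -0.9090 + -0.9270i
Iter 1: z = -0.9090 + -0.9270i, |z|^2 = 1.6856
Iter 2: z = -0.9420 + 0.7583i, |z|^2 = 1.4625
Iter 3: z = -0.5965 + -2.3557i, |z|^2 = 5.9051
Escaped at iteration 3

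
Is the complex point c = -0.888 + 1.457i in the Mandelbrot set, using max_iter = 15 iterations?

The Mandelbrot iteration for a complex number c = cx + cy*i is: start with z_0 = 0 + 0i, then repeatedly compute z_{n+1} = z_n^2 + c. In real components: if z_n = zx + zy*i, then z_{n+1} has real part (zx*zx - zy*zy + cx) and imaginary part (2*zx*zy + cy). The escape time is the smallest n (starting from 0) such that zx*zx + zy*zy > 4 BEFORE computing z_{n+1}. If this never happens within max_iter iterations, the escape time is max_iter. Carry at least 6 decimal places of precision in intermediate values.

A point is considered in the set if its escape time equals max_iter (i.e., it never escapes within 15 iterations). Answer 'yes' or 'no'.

z_0 = 0 + 0i, c = -0.8880 + 1.4570i
Iter 1: z = -0.8880 + 1.4570i, |z|^2 = 2.9114
Iter 2: z = -2.2223 + -1.1306i, |z|^2 = 6.2170
Escaped at iteration 2

Answer: no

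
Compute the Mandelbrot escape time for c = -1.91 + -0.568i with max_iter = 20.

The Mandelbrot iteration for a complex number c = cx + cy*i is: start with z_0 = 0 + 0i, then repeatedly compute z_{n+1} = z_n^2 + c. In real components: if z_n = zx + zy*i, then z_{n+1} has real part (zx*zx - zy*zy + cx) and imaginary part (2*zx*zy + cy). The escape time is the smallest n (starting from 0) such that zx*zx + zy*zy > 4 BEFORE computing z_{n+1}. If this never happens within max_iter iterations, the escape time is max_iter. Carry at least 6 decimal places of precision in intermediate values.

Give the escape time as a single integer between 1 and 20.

Answer: 2

Derivation:
z_0 = 0 + 0i, c = -1.9100 + -0.5680i
Iter 1: z = -1.9100 + -0.5680i, |z|^2 = 3.9707
Iter 2: z = 1.4155 + 1.6018i, |z|^2 = 4.5692
Escaped at iteration 2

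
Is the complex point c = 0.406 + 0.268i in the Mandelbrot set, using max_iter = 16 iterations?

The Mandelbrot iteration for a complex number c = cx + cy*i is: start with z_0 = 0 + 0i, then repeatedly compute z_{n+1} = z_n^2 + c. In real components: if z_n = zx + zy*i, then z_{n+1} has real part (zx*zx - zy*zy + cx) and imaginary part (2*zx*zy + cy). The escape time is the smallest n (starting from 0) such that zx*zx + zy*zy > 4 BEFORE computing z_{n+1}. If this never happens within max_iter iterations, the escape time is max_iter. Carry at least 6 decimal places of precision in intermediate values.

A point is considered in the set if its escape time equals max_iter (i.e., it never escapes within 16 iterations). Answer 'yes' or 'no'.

Answer: no

Derivation:
z_0 = 0 + 0i, c = 0.4060 + 0.2680i
Iter 1: z = 0.4060 + 0.2680i, |z|^2 = 0.2367
Iter 2: z = 0.4990 + 0.4856i, |z|^2 = 0.4848
Iter 3: z = 0.4192 + 0.7527i, |z|^2 = 0.7422
Iter 4: z = 0.0152 + 0.8990i, |z|^2 = 0.8085
Iter 5: z = -0.4020 + 0.2954i, |z|^2 = 0.2488
Iter 6: z = 0.4803 + 0.0305i, |z|^2 = 0.2317
Iter 7: z = 0.6358 + 0.2973i, |z|^2 = 0.4926
Iter 8: z = 0.7218 + 0.6461i, |z|^2 = 0.9385
Iter 9: z = 0.5097 + 1.2007i, |z|^2 = 1.7015
Iter 10: z = -0.7760 + 1.4919i, |z|^2 = 2.8280
Iter 11: z = -1.2176 + -2.0474i, |z|^2 = 5.6746
Escaped at iteration 11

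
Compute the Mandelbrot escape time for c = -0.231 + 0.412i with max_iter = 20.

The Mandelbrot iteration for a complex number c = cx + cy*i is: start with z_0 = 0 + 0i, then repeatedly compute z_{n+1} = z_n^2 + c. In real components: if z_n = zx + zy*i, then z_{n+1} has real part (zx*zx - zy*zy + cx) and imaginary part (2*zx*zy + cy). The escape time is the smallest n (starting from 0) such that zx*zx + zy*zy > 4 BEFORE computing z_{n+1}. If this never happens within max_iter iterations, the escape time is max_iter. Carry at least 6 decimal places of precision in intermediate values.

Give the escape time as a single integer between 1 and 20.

Answer: 20

Derivation:
z_0 = 0 + 0i, c = -0.2310 + 0.4120i
Iter 1: z = -0.2310 + 0.4120i, |z|^2 = 0.2231
Iter 2: z = -0.3474 + 0.2217i, |z|^2 = 0.1698
Iter 3: z = -0.1595 + 0.2580i, |z|^2 = 0.0920
Iter 4: z = -0.2721 + 0.3297i, |z|^2 = 0.1828
Iter 5: z = -0.2657 + 0.2325i, |z|^2 = 0.1246
Iter 6: z = -0.2145 + 0.2884i, |z|^2 = 0.1292
Iter 7: z = -0.2682 + 0.2883i, |z|^2 = 0.1550
Iter 8: z = -0.2422 + 0.2574i, |z|^2 = 0.1249
Iter 9: z = -0.2386 + 0.2873i, |z|^2 = 0.1395
Iter 10: z = -0.2566 + 0.2749i, |z|^2 = 0.1414
Iter 11: z = -0.2407 + 0.2709i, |z|^2 = 0.1313
Iter 12: z = -0.2465 + 0.2816i, |z|^2 = 0.1400
Iter 13: z = -0.2495 + 0.2732i, |z|^2 = 0.1369
Iter 14: z = -0.2434 + 0.2756i, |z|^2 = 0.1352
Iter 15: z = -0.2478 + 0.2778i, |z|^2 = 0.1386
Iter 16: z = -0.2468 + 0.2743i, |z|^2 = 0.1362
Iter 17: z = -0.2453 + 0.2766i, |z|^2 = 0.1367
Iter 18: z = -0.2473 + 0.2763i, |z|^2 = 0.1375
Iter 19: z = -0.2462 + 0.2753i, |z|^2 = 0.1364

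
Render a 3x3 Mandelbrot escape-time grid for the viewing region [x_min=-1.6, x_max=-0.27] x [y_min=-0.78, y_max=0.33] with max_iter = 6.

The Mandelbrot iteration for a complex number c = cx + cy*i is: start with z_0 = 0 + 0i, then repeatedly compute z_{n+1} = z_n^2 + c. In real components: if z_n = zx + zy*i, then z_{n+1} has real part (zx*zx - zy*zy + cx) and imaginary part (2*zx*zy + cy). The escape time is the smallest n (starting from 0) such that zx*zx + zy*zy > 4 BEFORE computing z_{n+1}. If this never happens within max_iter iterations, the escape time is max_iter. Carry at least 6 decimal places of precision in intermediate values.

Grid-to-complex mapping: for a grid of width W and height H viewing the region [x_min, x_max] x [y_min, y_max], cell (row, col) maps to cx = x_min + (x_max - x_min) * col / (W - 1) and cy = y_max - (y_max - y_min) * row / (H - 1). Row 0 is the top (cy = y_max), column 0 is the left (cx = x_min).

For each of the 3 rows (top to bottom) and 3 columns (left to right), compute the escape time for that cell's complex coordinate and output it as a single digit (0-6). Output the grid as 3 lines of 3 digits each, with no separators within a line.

Answer: 466
566
346

Derivation:
(row=0, col=0): c = -1.6000 + 0.3300i → escape time 4
(row=0, col=1): c = -0.9350 + 0.3300i → escape time 6
(row=0, col=2): c = -0.2700 + 0.3300i → escape time 6
(row=1, col=0): c = -1.6000 + -0.2250i → escape time 5
(row=1, col=1): c = -0.9350 + -0.2250i → escape time 6
(row=1, col=2): c = -0.2700 + -0.2250i → escape time 6
(row=2, col=0): c = -1.6000 + -0.7800i → escape time 3
(row=2, col=1): c = -0.9350 + -0.7800i → escape time 4
(row=2, col=2): c = -0.2700 + -0.7800i → escape time 6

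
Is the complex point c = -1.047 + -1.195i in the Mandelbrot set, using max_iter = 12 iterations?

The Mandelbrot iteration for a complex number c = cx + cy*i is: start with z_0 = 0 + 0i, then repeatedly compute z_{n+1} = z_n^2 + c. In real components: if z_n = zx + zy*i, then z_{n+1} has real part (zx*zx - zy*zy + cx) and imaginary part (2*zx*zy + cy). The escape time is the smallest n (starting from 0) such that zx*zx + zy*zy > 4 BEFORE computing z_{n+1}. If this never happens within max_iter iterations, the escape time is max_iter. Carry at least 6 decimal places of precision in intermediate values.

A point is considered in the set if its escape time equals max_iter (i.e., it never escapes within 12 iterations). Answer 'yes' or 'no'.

Answer: no

Derivation:
z_0 = 0 + 0i, c = -1.0470 + -1.1950i
Iter 1: z = -1.0470 + -1.1950i, |z|^2 = 2.5242
Iter 2: z = -1.3788 + 1.3073i, |z|^2 = 3.6102
Iter 3: z = -0.8550 + -4.8001i, |z|^2 = 23.7723
Escaped at iteration 3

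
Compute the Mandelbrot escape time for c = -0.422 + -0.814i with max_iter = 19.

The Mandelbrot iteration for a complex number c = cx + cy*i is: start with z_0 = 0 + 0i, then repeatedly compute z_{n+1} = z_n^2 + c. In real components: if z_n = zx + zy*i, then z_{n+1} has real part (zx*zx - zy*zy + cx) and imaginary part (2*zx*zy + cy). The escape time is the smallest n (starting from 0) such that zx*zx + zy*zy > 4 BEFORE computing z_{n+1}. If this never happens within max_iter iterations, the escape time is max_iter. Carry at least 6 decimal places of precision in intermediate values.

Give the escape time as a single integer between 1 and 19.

z_0 = 0 + 0i, c = -0.4220 + -0.8140i
Iter 1: z = -0.4220 + -0.8140i, |z|^2 = 0.8407
Iter 2: z = -0.9065 + -0.1270i, |z|^2 = 0.8379
Iter 3: z = 0.3836 + -0.5838i, |z|^2 = 0.4880
Iter 4: z = -0.6156 + -1.2619i, |z|^2 = 1.9714
Iter 5: z = -1.6355 + 0.7397i, |z|^2 = 3.2219
Iter 6: z = 1.7055 + -3.2335i, |z|^2 = 13.3646
Escaped at iteration 6

Answer: 6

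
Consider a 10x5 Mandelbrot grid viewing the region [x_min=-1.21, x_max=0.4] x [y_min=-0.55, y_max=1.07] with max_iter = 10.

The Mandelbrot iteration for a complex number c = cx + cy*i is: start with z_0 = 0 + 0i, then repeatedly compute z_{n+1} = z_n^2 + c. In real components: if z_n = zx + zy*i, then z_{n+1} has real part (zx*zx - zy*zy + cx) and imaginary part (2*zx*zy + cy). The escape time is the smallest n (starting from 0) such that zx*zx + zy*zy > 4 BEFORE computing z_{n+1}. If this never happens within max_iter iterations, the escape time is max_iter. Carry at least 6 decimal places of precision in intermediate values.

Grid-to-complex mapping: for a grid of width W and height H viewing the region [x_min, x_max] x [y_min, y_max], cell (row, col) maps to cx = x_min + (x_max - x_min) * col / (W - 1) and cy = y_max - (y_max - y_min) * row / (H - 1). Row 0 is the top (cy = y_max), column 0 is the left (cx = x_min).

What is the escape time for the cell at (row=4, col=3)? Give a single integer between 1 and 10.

Answer: 7

Derivation:
z_0 = 0 + 0i, c = -0.6733 + -0.5500i
Iter 1: z = -0.6733 + -0.5500i, |z|^2 = 0.7559
Iter 2: z = -0.5225 + 0.1907i, |z|^2 = 0.3093
Iter 3: z = -0.4367 + -0.7492i, |z|^2 = 0.7521
Iter 4: z = -1.0439 + 0.1044i, |z|^2 = 1.1007
Iter 5: z = 0.4056 + -0.7680i, |z|^2 = 0.7543
Iter 6: z = -1.0987 + -1.1730i, |z|^2 = 2.5830
Iter 7: z = -0.8422 + 2.0275i, |z|^2 = 4.8200
Escaped at iteration 7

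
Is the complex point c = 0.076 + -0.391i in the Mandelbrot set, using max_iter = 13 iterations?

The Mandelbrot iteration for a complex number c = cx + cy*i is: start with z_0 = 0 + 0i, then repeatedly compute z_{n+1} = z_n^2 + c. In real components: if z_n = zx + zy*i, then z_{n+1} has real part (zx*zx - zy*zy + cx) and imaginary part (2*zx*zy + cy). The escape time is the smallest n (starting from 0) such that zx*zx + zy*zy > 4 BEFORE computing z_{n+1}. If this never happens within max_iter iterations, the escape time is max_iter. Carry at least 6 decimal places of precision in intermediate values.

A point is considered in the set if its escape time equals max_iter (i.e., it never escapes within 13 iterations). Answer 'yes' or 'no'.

z_0 = 0 + 0i, c = 0.0760 + -0.3910i
Iter 1: z = 0.0760 + -0.3910i, |z|^2 = 0.1587
Iter 2: z = -0.0711 + -0.4504i, |z|^2 = 0.2079
Iter 3: z = -0.1218 + -0.3269i, |z|^2 = 0.1217
Iter 4: z = -0.0160 + -0.3113i, |z|^2 = 0.0972
Iter 5: z = -0.0207 + -0.3810i, |z|^2 = 0.1456
Iter 6: z = -0.0687 + -0.3752i, |z|^2 = 0.1455
Iter 7: z = -0.0601 + -0.3394i, |z|^2 = 0.1188
Iter 8: z = -0.0356 + -0.3502i, |z|^2 = 0.1239
Iter 9: z = -0.0454 + -0.3661i, |z|^2 = 0.1361
Iter 10: z = -0.0559 + -0.3578i, |z|^2 = 0.1311
Iter 11: z = -0.0489 + -0.3510i, |z|^2 = 0.1256
Iter 12: z = -0.0448 + -0.3567i, |z|^2 = 0.1292
Did not escape in 13 iterations → in set

Answer: yes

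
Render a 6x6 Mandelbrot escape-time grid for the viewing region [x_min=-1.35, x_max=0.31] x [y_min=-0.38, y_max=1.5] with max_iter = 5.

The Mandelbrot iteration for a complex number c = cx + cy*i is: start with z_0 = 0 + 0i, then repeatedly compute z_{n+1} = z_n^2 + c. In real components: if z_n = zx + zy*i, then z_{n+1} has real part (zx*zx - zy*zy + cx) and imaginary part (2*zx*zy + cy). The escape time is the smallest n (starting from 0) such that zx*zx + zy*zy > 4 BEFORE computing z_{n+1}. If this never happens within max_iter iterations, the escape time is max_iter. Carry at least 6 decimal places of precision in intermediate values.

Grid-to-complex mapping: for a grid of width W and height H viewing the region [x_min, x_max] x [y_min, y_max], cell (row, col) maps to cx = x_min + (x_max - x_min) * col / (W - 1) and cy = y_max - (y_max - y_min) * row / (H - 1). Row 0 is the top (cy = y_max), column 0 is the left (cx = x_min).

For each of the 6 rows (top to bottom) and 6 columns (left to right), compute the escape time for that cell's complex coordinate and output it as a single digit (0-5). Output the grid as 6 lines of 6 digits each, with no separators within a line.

(row=0, col=0): c = -1.3500 + 1.5000i → escape time 1
(row=0, col=1): c = -1.0180 + 1.5000i → escape time 2
(row=0, col=2): c = -0.6860 + 1.5000i → escape time 2
(row=0, col=3): c = -0.3540 + 1.5000i → escape time 2
(row=0, col=4): c = -0.0220 + 1.5000i → escape time 2
(row=0, col=5): c = 0.3100 + 1.5000i → escape time 2
(row=1, col=0): c = -1.3500 + 1.1240i → escape time 2
(row=1, col=1): c = -1.0180 + 1.1240i → escape time 3
(row=1, col=2): c = -0.6860 + 1.1240i → escape time 3
(row=1, col=3): c = -0.3540 + 1.1240i → escape time 4
(row=1, col=4): c = -0.0220 + 1.1240i → escape time 4
(row=1, col=5): c = 0.3100 + 1.1240i → escape time 2
(row=2, col=0): c = -1.3500 + 0.7480i → escape time 3
(row=2, col=1): c = -1.0180 + 0.7480i → escape time 3
(row=2, col=2): c = -0.6860 + 0.7480i → escape time 4
(row=2, col=3): c = -0.3540 + 0.7480i → escape time 5
(row=2, col=4): c = -0.0220 + 0.7480i → escape time 5
(row=2, col=5): c = 0.3100 + 0.7480i → escape time 5
(row=3, col=0): c = -1.3500 + 0.3720i → escape time 5
(row=3, col=1): c = -1.0180 + 0.3720i → escape time 5
(row=3, col=2): c = -0.6860 + 0.3720i → escape time 5
(row=3, col=3): c = -0.3540 + 0.3720i → escape time 5
(row=3, col=4): c = -0.0220 + 0.3720i → escape time 5
(row=3, col=5): c = 0.3100 + 0.3720i → escape time 5
(row=4, col=0): c = -1.3500 + -0.0040i → escape time 5
(row=4, col=1): c = -1.0180 + -0.0040i → escape time 5
(row=4, col=2): c = -0.6860 + -0.0040i → escape time 5
(row=4, col=3): c = -0.3540 + -0.0040i → escape time 5
(row=4, col=4): c = -0.0220 + -0.0040i → escape time 5
(row=4, col=5): c = 0.3100 + -0.0040i → escape time 5
(row=5, col=0): c = -1.3500 + -0.3800i → escape time 5
(row=5, col=1): c = -1.0180 + -0.3800i → escape time 5
(row=5, col=2): c = -0.6860 + -0.3800i → escape time 5
(row=5, col=3): c = -0.3540 + -0.3800i → escape time 5
(row=5, col=4): c = -0.0220 + -0.3800i → escape time 5
(row=5, col=5): c = 0.3100 + -0.3800i → escape time 5

Answer: 122222
233442
334555
555555
555555
555555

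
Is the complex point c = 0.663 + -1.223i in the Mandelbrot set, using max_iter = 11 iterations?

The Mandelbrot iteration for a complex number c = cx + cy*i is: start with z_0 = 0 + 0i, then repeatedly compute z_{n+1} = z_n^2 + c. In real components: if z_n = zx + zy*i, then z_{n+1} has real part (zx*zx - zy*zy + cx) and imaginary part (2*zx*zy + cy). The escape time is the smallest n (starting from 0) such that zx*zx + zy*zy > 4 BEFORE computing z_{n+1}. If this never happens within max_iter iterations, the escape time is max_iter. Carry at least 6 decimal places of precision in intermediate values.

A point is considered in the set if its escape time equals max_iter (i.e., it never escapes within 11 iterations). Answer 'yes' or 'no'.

Answer: no

Derivation:
z_0 = 0 + 0i, c = 0.6630 + -1.2230i
Iter 1: z = 0.6630 + -1.2230i, |z|^2 = 1.9353
Iter 2: z = -0.3932 + -2.8447i, |z|^2 = 8.2469
Escaped at iteration 2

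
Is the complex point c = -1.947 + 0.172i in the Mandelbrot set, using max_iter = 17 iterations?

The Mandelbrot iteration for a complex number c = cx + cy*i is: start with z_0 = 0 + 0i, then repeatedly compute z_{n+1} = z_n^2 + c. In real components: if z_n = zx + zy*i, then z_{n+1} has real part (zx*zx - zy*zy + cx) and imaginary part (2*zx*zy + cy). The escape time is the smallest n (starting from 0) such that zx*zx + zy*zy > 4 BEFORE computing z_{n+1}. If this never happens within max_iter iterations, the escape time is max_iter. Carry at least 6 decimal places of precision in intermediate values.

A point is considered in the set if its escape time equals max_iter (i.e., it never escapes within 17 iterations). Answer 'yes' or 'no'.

Answer: no

Derivation:
z_0 = 0 + 0i, c = -1.9470 + 0.1720i
Iter 1: z = -1.9470 + 0.1720i, |z|^2 = 3.8204
Iter 2: z = 1.8142 + -0.4978i, |z|^2 = 3.5392
Iter 3: z = 1.0966 + -1.6341i, |z|^2 = 3.8730
Iter 4: z = -3.4148 + -3.4121i, |z|^2 = 23.3029
Escaped at iteration 4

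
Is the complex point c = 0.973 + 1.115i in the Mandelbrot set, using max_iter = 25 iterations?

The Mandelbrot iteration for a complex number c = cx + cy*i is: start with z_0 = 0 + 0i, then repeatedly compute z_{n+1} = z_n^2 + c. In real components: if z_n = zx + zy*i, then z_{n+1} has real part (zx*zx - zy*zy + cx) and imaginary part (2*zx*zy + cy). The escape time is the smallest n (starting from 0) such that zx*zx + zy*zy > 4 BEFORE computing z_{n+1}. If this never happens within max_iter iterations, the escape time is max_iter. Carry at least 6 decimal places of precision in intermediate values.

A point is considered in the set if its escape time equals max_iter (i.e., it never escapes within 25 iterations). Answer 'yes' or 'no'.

Answer: no

Derivation:
z_0 = 0 + 0i, c = 0.9730 + 1.1150i
Iter 1: z = 0.9730 + 1.1150i, |z|^2 = 2.1900
Iter 2: z = 0.6765 + 3.2848i, |z|^2 = 11.2475
Escaped at iteration 2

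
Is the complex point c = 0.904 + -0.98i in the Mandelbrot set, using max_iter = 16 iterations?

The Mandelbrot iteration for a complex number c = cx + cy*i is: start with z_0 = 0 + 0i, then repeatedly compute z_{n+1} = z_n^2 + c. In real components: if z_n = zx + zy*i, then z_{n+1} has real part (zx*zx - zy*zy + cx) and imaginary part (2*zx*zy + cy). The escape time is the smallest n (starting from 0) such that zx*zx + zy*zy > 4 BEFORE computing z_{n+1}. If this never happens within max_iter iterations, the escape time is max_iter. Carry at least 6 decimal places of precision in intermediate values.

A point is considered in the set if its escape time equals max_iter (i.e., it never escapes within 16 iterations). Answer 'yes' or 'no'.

Answer: no

Derivation:
z_0 = 0 + 0i, c = 0.9040 + -0.9800i
Iter 1: z = 0.9040 + -0.9800i, |z|^2 = 1.7776
Iter 2: z = 0.7608 + -2.7518i, |z|^2 = 8.1515
Escaped at iteration 2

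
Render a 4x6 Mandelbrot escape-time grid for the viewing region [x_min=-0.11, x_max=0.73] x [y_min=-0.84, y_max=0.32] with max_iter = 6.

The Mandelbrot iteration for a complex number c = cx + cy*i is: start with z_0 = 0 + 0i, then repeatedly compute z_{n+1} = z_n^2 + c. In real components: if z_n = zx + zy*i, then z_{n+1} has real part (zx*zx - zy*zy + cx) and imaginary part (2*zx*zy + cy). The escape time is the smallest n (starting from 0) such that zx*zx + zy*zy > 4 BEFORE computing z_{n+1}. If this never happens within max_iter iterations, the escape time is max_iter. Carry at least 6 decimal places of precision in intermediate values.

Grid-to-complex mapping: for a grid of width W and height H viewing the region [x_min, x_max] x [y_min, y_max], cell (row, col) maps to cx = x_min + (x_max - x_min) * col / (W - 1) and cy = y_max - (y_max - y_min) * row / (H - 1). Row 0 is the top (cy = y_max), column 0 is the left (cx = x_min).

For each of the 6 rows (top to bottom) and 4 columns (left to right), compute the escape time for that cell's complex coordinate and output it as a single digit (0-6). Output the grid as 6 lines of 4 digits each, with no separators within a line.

(row=0, col=0): c = -0.1100 + 0.3200i → escape time 6
(row=0, col=1): c = 0.1700 + 0.3200i → escape time 6
(row=0, col=2): c = 0.4500 + 0.3200i → escape time 6
(row=0, col=3): c = 0.7300 + 0.3200i → escape time 3
(row=1, col=0): c = -0.1100 + 0.0880i → escape time 6
(row=1, col=1): c = 0.1700 + 0.0880i → escape time 6
(row=1, col=2): c = 0.4500 + 0.0880i → escape time 6
(row=1, col=3): c = 0.7300 + 0.0880i → escape time 3
(row=2, col=0): c = -0.1100 + -0.1440i → escape time 6
(row=2, col=1): c = 0.1700 + -0.1440i → escape time 6
(row=2, col=2): c = 0.4500 + -0.1440i → escape time 6
(row=2, col=3): c = 0.7300 + -0.1440i → escape time 3
(row=3, col=0): c = -0.1100 + -0.3760i → escape time 6
(row=3, col=1): c = 0.1700 + -0.3760i → escape time 6
(row=3, col=2): c = 0.4500 + -0.3760i → escape time 6
(row=3, col=3): c = 0.7300 + -0.3760i → escape time 3
(row=4, col=0): c = -0.1100 + -0.6080i → escape time 6
(row=4, col=1): c = 0.1700 + -0.6080i → escape time 6
(row=4, col=2): c = 0.4500 + -0.6080i → escape time 5
(row=4, col=3): c = 0.7300 + -0.6080i → escape time 3
(row=5, col=0): c = -0.1100 + -0.8400i → escape time 6
(row=5, col=1): c = 0.1700 + -0.8400i → escape time 5
(row=5, col=2): c = 0.4500 + -0.8400i → escape time 3
(row=5, col=3): c = 0.7300 + -0.8400i → escape time 2

Answer: 6663
6663
6663
6663
6653
6532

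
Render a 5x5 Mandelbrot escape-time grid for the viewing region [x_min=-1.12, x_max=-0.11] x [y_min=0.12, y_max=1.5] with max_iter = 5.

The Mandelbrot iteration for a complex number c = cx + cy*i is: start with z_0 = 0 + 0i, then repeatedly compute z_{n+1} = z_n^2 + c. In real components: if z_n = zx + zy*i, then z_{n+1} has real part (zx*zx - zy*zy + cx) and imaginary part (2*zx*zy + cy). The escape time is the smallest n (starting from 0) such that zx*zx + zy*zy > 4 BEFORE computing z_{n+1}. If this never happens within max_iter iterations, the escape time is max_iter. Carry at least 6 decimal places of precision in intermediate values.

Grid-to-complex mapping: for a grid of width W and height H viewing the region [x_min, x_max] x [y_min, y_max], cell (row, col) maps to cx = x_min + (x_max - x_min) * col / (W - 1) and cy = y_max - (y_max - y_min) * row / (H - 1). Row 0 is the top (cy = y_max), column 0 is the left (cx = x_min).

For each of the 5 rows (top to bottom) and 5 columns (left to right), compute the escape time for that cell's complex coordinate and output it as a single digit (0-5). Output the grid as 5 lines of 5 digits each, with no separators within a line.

Answer: 22222
33344
34455
55555
55555

Derivation:
(row=0, col=0): c = -1.1200 + 1.5000i → escape time 2
(row=0, col=1): c = -0.8675 + 1.5000i → escape time 2
(row=0, col=2): c = -0.6150 + 1.5000i → escape time 2
(row=0, col=3): c = -0.3625 + 1.5000i → escape time 2
(row=0, col=4): c = -0.1100 + 1.5000i → escape time 2
(row=1, col=0): c = -1.1200 + 1.1550i → escape time 3
(row=1, col=1): c = -0.8675 + 1.1550i → escape time 3
(row=1, col=2): c = -0.6150 + 1.1550i → escape time 3
(row=1, col=3): c = -0.3625 + 1.1550i → escape time 4
(row=1, col=4): c = -0.1100 + 1.1550i → escape time 4
(row=2, col=0): c = -1.1200 + 0.8100i → escape time 3
(row=2, col=1): c = -0.8675 + 0.8100i → escape time 4
(row=2, col=2): c = -0.6150 + 0.8100i → escape time 4
(row=2, col=3): c = -0.3625 + 0.8100i → escape time 5
(row=2, col=4): c = -0.1100 + 0.8100i → escape time 5
(row=3, col=0): c = -1.1200 + 0.4650i → escape time 5
(row=3, col=1): c = -0.8675 + 0.4650i → escape time 5
(row=3, col=2): c = -0.6150 + 0.4650i → escape time 5
(row=3, col=3): c = -0.3625 + 0.4650i → escape time 5
(row=3, col=4): c = -0.1100 + 0.4650i → escape time 5
(row=4, col=0): c = -1.1200 + 0.1200i → escape time 5
(row=4, col=1): c = -0.8675 + 0.1200i → escape time 5
(row=4, col=2): c = -0.6150 + 0.1200i → escape time 5
(row=4, col=3): c = -0.3625 + 0.1200i → escape time 5
(row=4, col=4): c = -0.1100 + 0.1200i → escape time 5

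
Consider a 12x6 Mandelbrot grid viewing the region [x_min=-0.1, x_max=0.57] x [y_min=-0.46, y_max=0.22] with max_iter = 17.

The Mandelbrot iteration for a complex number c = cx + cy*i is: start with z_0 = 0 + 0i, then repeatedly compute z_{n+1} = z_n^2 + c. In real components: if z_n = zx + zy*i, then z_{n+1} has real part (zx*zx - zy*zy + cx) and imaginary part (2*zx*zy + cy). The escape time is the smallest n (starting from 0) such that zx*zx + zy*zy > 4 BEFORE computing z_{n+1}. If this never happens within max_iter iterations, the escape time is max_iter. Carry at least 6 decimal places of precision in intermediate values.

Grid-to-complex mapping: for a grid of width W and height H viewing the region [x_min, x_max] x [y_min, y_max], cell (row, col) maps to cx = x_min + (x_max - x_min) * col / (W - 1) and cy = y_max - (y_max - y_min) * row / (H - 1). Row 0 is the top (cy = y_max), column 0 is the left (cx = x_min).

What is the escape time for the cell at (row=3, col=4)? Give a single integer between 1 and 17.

z_0 = 0 + 0i, c = 0.1436 + -0.1880i
Iter 1: z = 0.1436 + -0.1880i, |z|^2 = 0.0560
Iter 2: z = 0.1289 + -0.2420i, |z|^2 = 0.0752
Iter 3: z = 0.1017 + -0.2504i, |z|^2 = 0.0730
Iter 4: z = 0.0913 + -0.2389i, |z|^2 = 0.0654
Iter 5: z = 0.0949 + -0.2316i, |z|^2 = 0.0626
Iter 6: z = 0.0990 + -0.2320i, |z|^2 = 0.0636
Iter 7: z = 0.0996 + -0.2339i, |z|^2 = 0.0646
Iter 8: z = 0.0988 + -0.2346i, |z|^2 = 0.0648
Iter 9: z = 0.0984 + -0.2344i, |z|^2 = 0.0646
Iter 10: z = 0.0984 + -0.2341i, |z|^2 = 0.0645
Iter 11: z = 0.0985 + -0.2341i, |z|^2 = 0.0645
Iter 12: z = 0.0986 + -0.2341i, |z|^2 = 0.0645
Iter 13: z = 0.0985 + -0.2341i, |z|^2 = 0.0645
Iter 14: z = 0.0985 + -0.2341i, |z|^2 = 0.0645
Iter 15: z = 0.0985 + -0.2341i, |z|^2 = 0.0645
Iter 16: z = 0.0985 + -0.2341i, |z|^2 = 0.0645

Answer: 17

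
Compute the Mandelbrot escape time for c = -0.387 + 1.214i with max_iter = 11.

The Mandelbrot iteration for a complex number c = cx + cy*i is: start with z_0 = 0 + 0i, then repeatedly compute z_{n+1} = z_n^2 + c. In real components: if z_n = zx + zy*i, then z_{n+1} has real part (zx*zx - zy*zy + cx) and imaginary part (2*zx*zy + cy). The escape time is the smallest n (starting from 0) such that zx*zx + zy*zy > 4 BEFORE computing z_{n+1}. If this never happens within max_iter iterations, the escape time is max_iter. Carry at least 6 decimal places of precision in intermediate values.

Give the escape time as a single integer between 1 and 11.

z_0 = 0 + 0i, c = -0.3870 + 1.2140i
Iter 1: z = -0.3870 + 1.2140i, |z|^2 = 1.6236
Iter 2: z = -1.7110 + 0.2744i, |z|^2 = 3.0029
Iter 3: z = 2.4653 + 0.2751i, |z|^2 = 6.1536
Escaped at iteration 3

Answer: 3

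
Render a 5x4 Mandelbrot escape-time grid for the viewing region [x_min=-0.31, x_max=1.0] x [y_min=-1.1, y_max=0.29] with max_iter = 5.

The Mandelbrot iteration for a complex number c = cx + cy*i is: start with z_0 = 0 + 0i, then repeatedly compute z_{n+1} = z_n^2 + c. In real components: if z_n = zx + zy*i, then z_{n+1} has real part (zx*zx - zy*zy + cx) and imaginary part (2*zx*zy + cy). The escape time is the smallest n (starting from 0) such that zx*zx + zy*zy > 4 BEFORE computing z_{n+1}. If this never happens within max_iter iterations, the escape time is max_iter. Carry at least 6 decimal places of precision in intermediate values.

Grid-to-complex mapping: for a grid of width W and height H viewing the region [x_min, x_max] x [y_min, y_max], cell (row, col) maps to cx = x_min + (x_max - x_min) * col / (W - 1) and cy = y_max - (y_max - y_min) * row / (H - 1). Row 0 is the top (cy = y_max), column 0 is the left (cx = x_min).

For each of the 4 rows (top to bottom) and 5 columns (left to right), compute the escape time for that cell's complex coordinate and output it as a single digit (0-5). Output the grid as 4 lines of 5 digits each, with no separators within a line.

(row=0, col=0): c = -0.3100 + 0.2900i → escape time 5
(row=0, col=1): c = 0.0175 + 0.2900i → escape time 5
(row=0, col=2): c = 0.3450 + 0.2900i → escape time 5
(row=0, col=3): c = 0.6725 + 0.2900i → escape time 3
(row=0, col=4): c = 1.0000 + 0.2900i → escape time 2
(row=1, col=0): c = -0.3100 + -0.1733i → escape time 5
(row=1, col=1): c = 0.0175 + -0.1733i → escape time 5
(row=1, col=2): c = 0.3450 + -0.1733i → escape time 5
(row=1, col=3): c = 0.6725 + -0.1733i → escape time 3
(row=1, col=4): c = 1.0000 + -0.1733i → escape time 2
(row=2, col=0): c = -0.3100 + -0.6367i → escape time 5
(row=2, col=1): c = 0.0175 + -0.6367i → escape time 5
(row=2, col=2): c = 0.3450 + -0.6367i → escape time 5
(row=2, col=3): c = 0.6725 + -0.6367i → escape time 3
(row=2, col=4): c = 1.0000 + -0.6367i → escape time 2
(row=3, col=0): c = -0.3100 + -1.1000i → escape time 4
(row=3, col=1): c = 0.0175 + -1.1000i → escape time 4
(row=3, col=2): c = 0.3450 + -1.1000i → escape time 2
(row=3, col=3): c = 0.6725 + -1.1000i → escape time 2
(row=3, col=4): c = 1.0000 + -1.1000i → escape time 2

Answer: 55532
55532
55532
44222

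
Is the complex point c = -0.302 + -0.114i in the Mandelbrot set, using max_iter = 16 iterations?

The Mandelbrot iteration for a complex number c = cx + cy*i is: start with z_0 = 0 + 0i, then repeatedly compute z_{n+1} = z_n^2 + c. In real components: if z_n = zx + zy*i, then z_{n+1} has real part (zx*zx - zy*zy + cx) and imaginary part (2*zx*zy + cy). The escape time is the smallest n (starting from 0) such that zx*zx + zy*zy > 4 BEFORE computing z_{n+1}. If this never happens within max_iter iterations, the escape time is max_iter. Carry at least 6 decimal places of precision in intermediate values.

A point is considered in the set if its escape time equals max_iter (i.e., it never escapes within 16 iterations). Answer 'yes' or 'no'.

Answer: yes

Derivation:
z_0 = 0 + 0i, c = -0.3020 + -0.1140i
Iter 1: z = -0.3020 + -0.1140i, |z|^2 = 0.1042
Iter 2: z = -0.2238 + -0.0451i, |z|^2 = 0.0521
Iter 3: z = -0.2540 + -0.0938i, |z|^2 = 0.0733
Iter 4: z = -0.2463 + -0.0664i, |z|^2 = 0.0651
Iter 5: z = -0.2457 + -0.0813i, |z|^2 = 0.0670
Iter 6: z = -0.2482 + -0.0740i, |z|^2 = 0.0671
Iter 7: z = -0.2459 + -0.0772i, |z|^2 = 0.0664
Iter 8: z = -0.2475 + -0.0760i, |z|^2 = 0.0670
Iter 9: z = -0.2465 + -0.0764i, |z|^2 = 0.0666
Iter 10: z = -0.2471 + -0.0763i, |z|^2 = 0.0669
Iter 11: z = -0.2468 + -0.0763i, |z|^2 = 0.0667
Iter 12: z = -0.2469 + -0.0764i, |z|^2 = 0.0668
Iter 13: z = -0.2469 + -0.0763i, |z|^2 = 0.0668
Iter 14: z = -0.2469 + -0.0763i, |z|^2 = 0.0668
Iter 15: z = -0.2469 + -0.0763i, |z|^2 = 0.0668
Did not escape in 16 iterations → in set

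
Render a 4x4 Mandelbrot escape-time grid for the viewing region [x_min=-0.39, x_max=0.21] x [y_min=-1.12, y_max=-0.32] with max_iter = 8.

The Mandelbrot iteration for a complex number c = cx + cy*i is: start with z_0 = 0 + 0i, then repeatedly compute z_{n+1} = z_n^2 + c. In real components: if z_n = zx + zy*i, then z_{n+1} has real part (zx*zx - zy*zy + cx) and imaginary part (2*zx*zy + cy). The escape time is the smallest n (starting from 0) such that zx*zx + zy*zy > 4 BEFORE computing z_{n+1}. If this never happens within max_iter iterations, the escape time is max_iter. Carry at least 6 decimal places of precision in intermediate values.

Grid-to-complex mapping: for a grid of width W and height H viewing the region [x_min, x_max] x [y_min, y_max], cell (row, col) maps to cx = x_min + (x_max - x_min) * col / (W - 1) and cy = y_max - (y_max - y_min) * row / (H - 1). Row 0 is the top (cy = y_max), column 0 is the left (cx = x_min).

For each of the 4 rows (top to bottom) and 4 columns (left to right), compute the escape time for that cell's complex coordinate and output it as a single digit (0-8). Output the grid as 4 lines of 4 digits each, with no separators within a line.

Answer: 8888
8888
5885
4743

Derivation:
(row=0, col=0): c = -0.3900 + -0.3200i → escape time 8
(row=0, col=1): c = -0.1900 + -0.3200i → escape time 8
(row=0, col=2): c = 0.0100 + -0.3200i → escape time 8
(row=0, col=3): c = 0.2100 + -0.3200i → escape time 8
(row=1, col=0): c = -0.3900 + -0.5867i → escape time 8
(row=1, col=1): c = -0.1900 + -0.5867i → escape time 8
(row=1, col=2): c = 0.0100 + -0.5867i → escape time 8
(row=1, col=3): c = 0.2100 + -0.5867i → escape time 8
(row=2, col=0): c = -0.3900 + -0.8533i → escape time 5
(row=2, col=1): c = -0.1900 + -0.8533i → escape time 8
(row=2, col=2): c = 0.0100 + -0.8533i → escape time 8
(row=2, col=3): c = 0.2100 + -0.8533i → escape time 5
(row=3, col=0): c = -0.3900 + -1.1200i → escape time 4
(row=3, col=1): c = -0.1900 + -1.1200i → escape time 7
(row=3, col=2): c = 0.0100 + -1.1200i → escape time 4
(row=3, col=3): c = 0.2100 + -1.1200i → escape time 3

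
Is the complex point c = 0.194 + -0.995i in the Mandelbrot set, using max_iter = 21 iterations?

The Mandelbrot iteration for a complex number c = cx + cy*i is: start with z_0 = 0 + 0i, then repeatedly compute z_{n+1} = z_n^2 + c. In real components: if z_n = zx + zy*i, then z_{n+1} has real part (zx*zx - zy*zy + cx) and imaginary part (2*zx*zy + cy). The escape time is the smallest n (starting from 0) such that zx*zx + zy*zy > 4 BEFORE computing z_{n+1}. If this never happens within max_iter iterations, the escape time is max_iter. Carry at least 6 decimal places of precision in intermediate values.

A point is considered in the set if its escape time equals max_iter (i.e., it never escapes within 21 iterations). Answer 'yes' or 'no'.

z_0 = 0 + 0i, c = 0.1940 + -0.9950i
Iter 1: z = 0.1940 + -0.9950i, |z|^2 = 1.0277
Iter 2: z = -0.7584 + -1.3811i, |z|^2 = 2.4825
Iter 3: z = -1.1382 + 1.0998i, |z|^2 = 2.5049
Iter 4: z = 0.2800 + -3.4984i, |z|^2 = 12.3174
Escaped at iteration 4

Answer: no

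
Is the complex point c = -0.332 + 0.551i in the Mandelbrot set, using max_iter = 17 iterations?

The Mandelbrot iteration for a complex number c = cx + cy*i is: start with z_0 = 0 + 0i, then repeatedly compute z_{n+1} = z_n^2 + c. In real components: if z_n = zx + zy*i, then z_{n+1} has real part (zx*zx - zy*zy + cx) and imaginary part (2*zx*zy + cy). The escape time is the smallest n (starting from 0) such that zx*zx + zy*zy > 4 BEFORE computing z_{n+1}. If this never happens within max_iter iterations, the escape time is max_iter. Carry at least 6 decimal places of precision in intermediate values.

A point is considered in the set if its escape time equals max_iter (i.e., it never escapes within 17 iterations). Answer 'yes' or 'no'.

z_0 = 0 + 0i, c = -0.3320 + 0.5510i
Iter 1: z = -0.3320 + 0.5510i, |z|^2 = 0.4138
Iter 2: z = -0.5254 + 0.1851i, |z|^2 = 0.3103
Iter 3: z = -0.0903 + 0.3565i, |z|^2 = 0.1352
Iter 4: z = -0.4509 + 0.4867i, |z|^2 = 0.4402
Iter 5: z = -0.3655 + 0.1121i, |z|^2 = 0.1462
Iter 6: z = -0.2110 + 0.4690i, |z|^2 = 0.2645
Iter 7: z = -0.5075 + 0.3531i, |z|^2 = 0.3822
Iter 8: z = -0.1991 + 0.1926i, |z|^2 = 0.0768
Iter 9: z = -0.3295 + 0.4743i, |z|^2 = 0.3335
Iter 10: z = -0.4484 + 0.2385i, |z|^2 = 0.2579
Iter 11: z = -0.1878 + 0.3371i, |z|^2 = 0.1489
Iter 12: z = -0.4104 + 0.4244i, |z|^2 = 0.3485
Iter 13: z = -0.3437 + 0.2027i, |z|^2 = 0.1592
Iter 14: z = -0.2550 + 0.4117i, |z|^2 = 0.2345
Iter 15: z = -0.4365 + 0.3411i, |z|^2 = 0.3068
Iter 16: z = -0.2578 + 0.2533i, |z|^2 = 0.1306
Did not escape in 17 iterations → in set

Answer: yes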